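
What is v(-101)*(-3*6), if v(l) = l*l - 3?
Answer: -183564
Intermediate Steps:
v(l) = -3 + l**2 (v(l) = l**2 - 3 = -3 + l**2)
v(-101)*(-3*6) = (-3 + (-101)**2)*(-3*6) = (-3 + 10201)*(-18) = 10198*(-18) = -183564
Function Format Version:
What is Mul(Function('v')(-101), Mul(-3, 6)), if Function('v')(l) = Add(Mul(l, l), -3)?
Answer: -183564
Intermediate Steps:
Function('v')(l) = Add(-3, Pow(l, 2)) (Function('v')(l) = Add(Pow(l, 2), -3) = Add(-3, Pow(l, 2)))
Mul(Function('v')(-101), Mul(-3, 6)) = Mul(Add(-3, Pow(-101, 2)), Mul(-3, 6)) = Mul(Add(-3, 10201), -18) = Mul(10198, -18) = -183564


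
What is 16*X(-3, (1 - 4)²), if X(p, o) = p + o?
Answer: 96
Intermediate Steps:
X(p, o) = o + p
16*X(-3, (1 - 4)²) = 16*((1 - 4)² - 3) = 16*((-3)² - 3) = 16*(9 - 3) = 16*6 = 96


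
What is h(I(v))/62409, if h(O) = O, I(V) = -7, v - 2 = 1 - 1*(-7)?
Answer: -7/62409 ≈ -0.00011216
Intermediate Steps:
v = 10 (v = 2 + (1 - 1*(-7)) = 2 + (1 + 7) = 2 + 8 = 10)
h(I(v))/62409 = -7/62409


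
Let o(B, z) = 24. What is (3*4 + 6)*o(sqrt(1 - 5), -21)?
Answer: 432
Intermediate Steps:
(3*4 + 6)*o(sqrt(1 - 5), -21) = (3*4 + 6)*24 = (12 + 6)*24 = 18*24 = 432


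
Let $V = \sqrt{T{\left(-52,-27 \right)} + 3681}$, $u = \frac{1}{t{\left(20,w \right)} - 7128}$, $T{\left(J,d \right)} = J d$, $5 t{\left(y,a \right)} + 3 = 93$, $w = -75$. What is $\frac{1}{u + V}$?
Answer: $\frac{7110}{257057428499} + \frac{151656300 \sqrt{565}}{257057428499} \approx 0.014023$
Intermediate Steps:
$t{\left(y,a \right)} = 18$ ($t{\left(y,a \right)} = - \frac{3}{5} + \frac{1}{5} \cdot 93 = - \frac{3}{5} + \frac{93}{5} = 18$)
$u = - \frac{1}{7110}$ ($u = \frac{1}{18 - 7128} = \frac{1}{-7110} = - \frac{1}{7110} \approx -0.00014065$)
$V = 3 \sqrt{565}$ ($V = \sqrt{\left(-52\right) \left(-27\right) + 3681} = \sqrt{1404 + 3681} = \sqrt{5085} = 3 \sqrt{565} \approx 71.309$)
$\frac{1}{u + V} = \frac{1}{- \frac{1}{7110} + 3 \sqrt{565}}$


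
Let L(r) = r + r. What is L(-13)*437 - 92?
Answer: -11454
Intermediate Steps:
L(r) = 2*r
L(-13)*437 - 92 = (2*(-13))*437 - 92 = -26*437 - 92 = -11362 - 92 = -11454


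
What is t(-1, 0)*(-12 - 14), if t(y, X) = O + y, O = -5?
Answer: 156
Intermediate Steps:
t(y, X) = -5 + y
t(-1, 0)*(-12 - 14) = (-5 - 1)*(-12 - 14) = -6*(-26) = 156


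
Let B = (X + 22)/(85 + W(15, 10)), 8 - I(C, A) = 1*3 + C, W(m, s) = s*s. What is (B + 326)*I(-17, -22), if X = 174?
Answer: 1331132/185 ≈ 7195.3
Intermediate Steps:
W(m, s) = s²
I(C, A) = 5 - C (I(C, A) = 8 - (1*3 + C) = 8 - (3 + C) = 8 + (-3 - C) = 5 - C)
B = 196/185 (B = (174 + 22)/(85 + 10²) = 196/(85 + 100) = 196/185 ≈ 1.0595)
(B + 326)*I(-17, -22) = (196/185 + 326)*(5 - 1*(-17)) = 60506*(5 + 17)/185 = (60506/185)*22 = 1331132/185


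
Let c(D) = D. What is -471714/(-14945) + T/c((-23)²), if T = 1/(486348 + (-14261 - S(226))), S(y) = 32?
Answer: 4711801990631/149280879391 ≈ 31.563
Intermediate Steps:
T = 1/472055 (T = 1/(486348 + (-14261 - 1*32)) = 1/(486348 + (-14261 - 32)) = 1/(486348 - 14293) = 1/472055 ≈ 2.1184e-6)
-471714/(-14945) + T/c((-23)²) = -471714/(-14945) + 1/(472055*((-23)²)) = -471714*(-1/14945) + (1/472055)/529 = 471714/14945 + (1/472055)*(1/529) = 471714/14945 + 1/249717095 = 4711801990631/149280879391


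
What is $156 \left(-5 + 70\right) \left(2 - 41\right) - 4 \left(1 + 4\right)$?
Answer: $-395480$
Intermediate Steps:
$156 \left(-5 + 70\right) \left(2 - 41\right) - 4 \left(1 + 4\right) = 156 \cdot 65 \left(-39\right) - 20 = 156 \left(-2535\right) - 20 = -395460 - 20 = -395480$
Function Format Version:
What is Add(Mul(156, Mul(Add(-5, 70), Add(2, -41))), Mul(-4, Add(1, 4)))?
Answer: -395480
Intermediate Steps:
Add(Mul(156, Mul(Add(-5, 70), Add(2, -41))), Mul(-4, Add(1, 4))) = Add(Mul(156, Mul(65, -39)), Mul(-4, 5)) = Add(Mul(156, -2535), -20) = Add(-395460, -20) = -395480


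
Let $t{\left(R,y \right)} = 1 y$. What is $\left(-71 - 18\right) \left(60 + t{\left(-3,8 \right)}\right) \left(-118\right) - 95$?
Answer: $714041$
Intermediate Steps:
$t{\left(R,y \right)} = y$
$\left(-71 - 18\right) \left(60 + t{\left(-3,8 \right)}\right) \left(-118\right) - 95 = \left(-71 - 18\right) \left(60 + 8\right) \left(-118\right) - 95 = \left(-89\right) 68 \left(-118\right) - 95 = \left(-6052\right) \left(-118\right) - 95 = 714136 - 95 = 714041$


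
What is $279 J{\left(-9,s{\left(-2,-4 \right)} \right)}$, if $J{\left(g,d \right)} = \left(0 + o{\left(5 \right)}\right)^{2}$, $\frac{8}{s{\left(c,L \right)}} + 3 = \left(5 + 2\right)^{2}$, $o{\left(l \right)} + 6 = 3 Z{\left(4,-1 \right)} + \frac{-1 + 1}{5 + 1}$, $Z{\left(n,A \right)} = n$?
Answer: $10044$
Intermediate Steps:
$o{\left(l \right)} = 6$ ($o{\left(l \right)} = -6 + \left(3 \cdot 4 + \frac{-1 + 1}{5 + 1}\right) = -6 + \left(12 + \frac{0}{6}\right) = -6 + \left(12 + 0 \cdot \frac{1}{6}\right) = -6 + \left(12 + 0\right) = -6 + 12 = 6$)
$s{\left(c,L \right)} = \frac{4}{23}$ ($s{\left(c,L \right)} = \frac{8}{-3 + \left(5 + 2\right)^{2}} = \frac{8}{-3 + 7^{2}} = \frac{8}{-3 + 49} = \frac{8}{46} = 8 \cdot \frac{1}{46} = \frac{4}{23}$)
$J{\left(g,d \right)} = 36$ ($J{\left(g,d \right)} = \left(0 + 6\right)^{2} = 6^{2} = 36$)
$279 J{\left(-9,s{\left(-2,-4 \right)} \right)} = 279 \cdot 36 = 10044$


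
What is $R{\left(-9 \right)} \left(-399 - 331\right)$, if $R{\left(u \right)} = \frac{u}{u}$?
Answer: $-730$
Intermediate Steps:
$R{\left(u \right)} = 1$
$R{\left(-9 \right)} \left(-399 - 331\right) = 1 \left(-399 - 331\right) = 1 \left(-730\right) = -730$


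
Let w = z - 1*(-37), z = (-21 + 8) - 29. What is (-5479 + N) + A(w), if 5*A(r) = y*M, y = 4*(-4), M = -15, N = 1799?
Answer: -3632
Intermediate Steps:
z = -42 (z = -13 - 29 = -42)
y = -16
w = -5 (w = -42 - 1*(-37) = -42 + 37 = -5)
A(r) = 48 (A(r) = (-16*(-15))/5 = (1/5)*240 = 48)
(-5479 + N) + A(w) = (-5479 + 1799) + 48 = -3680 + 48 = -3632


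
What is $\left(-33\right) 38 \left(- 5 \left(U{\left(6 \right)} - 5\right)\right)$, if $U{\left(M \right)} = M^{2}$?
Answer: $194370$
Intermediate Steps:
$\left(-33\right) 38 \left(- 5 \left(U{\left(6 \right)} - 5\right)\right) = \left(-33\right) 38 \left(- 5 \left(6^{2} - 5\right)\right) = - 1254 \left(- 5 \left(36 - 5\right)\right) = - 1254 \left(\left(-5\right) 31\right) = \left(-1254\right) \left(-155\right) = 194370$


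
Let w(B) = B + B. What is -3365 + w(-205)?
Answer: -3775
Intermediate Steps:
w(B) = 2*B
-3365 + w(-205) = -3365 + 2*(-205) = -3365 - 410 = -3775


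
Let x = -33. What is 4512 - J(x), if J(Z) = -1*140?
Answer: 4652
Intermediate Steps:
J(Z) = -140
4512 - J(x) = 4512 - 1*(-140) = 4512 + 140 = 4652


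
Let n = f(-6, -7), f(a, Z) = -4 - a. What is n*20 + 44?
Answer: 84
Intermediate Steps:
n = 2 (n = -4 - 1*(-6) = -4 + 6 = 2)
n*20 + 44 = 2*20 + 44 = 40 + 44 = 84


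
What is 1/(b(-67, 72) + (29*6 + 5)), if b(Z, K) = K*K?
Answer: 1/5363 ≈ 0.00018646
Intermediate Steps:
b(Z, K) = K²
1/(b(-67, 72) + (29*6 + 5)) = 1/(72² + (29*6 + 5)) = 1/(5184 + (174 + 5)) = 1/(5184 + 179) = 1/5363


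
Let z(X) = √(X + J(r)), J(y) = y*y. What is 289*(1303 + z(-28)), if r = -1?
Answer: 376567 + 867*I*√3 ≈ 3.7657e+5 + 1501.7*I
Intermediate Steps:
J(y) = y²
z(X) = √(1 + X) (z(X) = √(X + (-1)²) = √(X + 1) = √(1 + X))
289*(1303 + z(-28)) = 289*(1303 + √(1 - 28)) = 289*(1303 + √(-27)) = 289*(1303 + 3*I*√3) = 376567 + 867*I*√3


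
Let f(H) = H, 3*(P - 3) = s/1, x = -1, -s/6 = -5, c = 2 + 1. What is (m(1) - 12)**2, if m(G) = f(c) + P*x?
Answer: 484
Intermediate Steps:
c = 3
s = 30 (s = -6*(-5) = 30)
P = 13 (P = 3 + (30/1)/3 = 3 + (30*1)/3 = 3 + (1/3)*30 = 3 + 10 = 13)
m(G) = -10 (m(G) = 3 + 13*(-1) = 3 - 13 = -10)
(m(1) - 12)**2 = (-10 - 12)**2 = (-22)**2 = 484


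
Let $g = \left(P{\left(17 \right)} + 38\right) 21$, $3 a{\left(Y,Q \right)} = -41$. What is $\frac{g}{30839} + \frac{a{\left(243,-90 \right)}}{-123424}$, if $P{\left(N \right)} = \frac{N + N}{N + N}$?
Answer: $\frac{304517167}{11418818208} \approx 0.026668$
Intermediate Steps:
$P{\left(N \right)} = 1$ ($P{\left(N \right)} = \frac{2 N}{2 N} = 2 N \frac{1}{2 N} = 1$)
$a{\left(Y,Q \right)} = - \frac{41}{3}$ ($a{\left(Y,Q \right)} = \frac{1}{3} \left(-41\right) = - \frac{41}{3}$)
$g = 819$ ($g = \left(1 + 38\right) 21 = 39 \cdot 21 = 819$)
$\frac{g}{30839} + \frac{a{\left(243,-90 \right)}}{-123424} = \frac{819}{30839} - \frac{41}{3 \left(-123424\right)} = 819 \cdot \frac{1}{30839} - - \frac{41}{370272} = \frac{819}{30839} + \frac{41}{370272} = \frac{304517167}{11418818208}$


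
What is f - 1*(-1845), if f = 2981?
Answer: 4826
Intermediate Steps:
f - 1*(-1845) = 2981 - 1*(-1845) = 2981 + 1845 = 4826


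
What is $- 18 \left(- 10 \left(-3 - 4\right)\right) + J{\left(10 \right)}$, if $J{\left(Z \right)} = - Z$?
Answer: $-1270$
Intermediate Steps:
$- 18 \left(- 10 \left(-3 - 4\right)\right) + J{\left(10 \right)} = - 18 \left(- 10 \left(-3 - 4\right)\right) - 10 = - 18 \left(\left(-10\right) \left(-7\right)\right) - 10 = \left(-18\right) 70 - 10 = -1260 - 10 = -1270$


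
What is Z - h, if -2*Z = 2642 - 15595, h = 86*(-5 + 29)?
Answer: 8825/2 ≈ 4412.5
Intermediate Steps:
h = 2064 (h = 86*24 = 2064)
Z = 12953/2 (Z = -(2642 - 15595)/2 = -1/2*(-12953) = 12953/2 ≈ 6476.5)
Z - h = 12953/2 - 1*2064 = 12953/2 - 2064 = 8825/2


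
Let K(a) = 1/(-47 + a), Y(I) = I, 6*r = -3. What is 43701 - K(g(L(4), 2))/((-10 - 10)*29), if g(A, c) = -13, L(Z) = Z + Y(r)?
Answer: 1520794799/34800 ≈ 43701.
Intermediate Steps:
r = -1/2 (r = (1/6)*(-3) = -1/2 ≈ -0.50000)
L(Z) = -1/2 + Z (L(Z) = Z - 1/2 = -1/2 + Z)
43701 - K(g(L(4), 2))/((-10 - 10)*29) = 43701 - 1/((-47 - 13)*((-10 - 10)*29)) = 43701 - 1/((-60)*((-20*29))) = 43701 - (-1)/(60*(-580)) = 43701 - (-1)*(-1)/(60*580) = 43701 - 1*1/34800 = 43701 - 1/34800 = 1520794799/34800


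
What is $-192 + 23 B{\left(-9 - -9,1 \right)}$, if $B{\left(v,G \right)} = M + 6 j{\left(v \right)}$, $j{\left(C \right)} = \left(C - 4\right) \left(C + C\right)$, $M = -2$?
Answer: $-238$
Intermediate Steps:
$j{\left(C \right)} = 2 C \left(-4 + C\right)$ ($j{\left(C \right)} = \left(-4 + C\right) 2 C = 2 C \left(-4 + C\right)$)
$B{\left(v,G \right)} = -2 + 12 v \left(-4 + v\right)$ ($B{\left(v,G \right)} = -2 + 6 \cdot 2 v \left(-4 + v\right) = -2 + 12 v \left(-4 + v\right)$)
$-192 + 23 B{\left(-9 - -9,1 \right)} = -192 + 23 \left(-2 + 12 \left(-9 - -9\right) \left(-4 - 0\right)\right) = -192 + 23 \left(-2 + 12 \left(-9 + 9\right) \left(-4 + \left(-9 + 9\right)\right)\right) = -192 + 23 \left(-2 + 12 \cdot 0 \left(-4 + 0\right)\right) = -192 + 23 \left(-2 + 12 \cdot 0 \left(-4\right)\right) = -192 + 23 \left(-2 + 0\right) = -192 + 23 \left(-2\right) = -192 - 46 = -238$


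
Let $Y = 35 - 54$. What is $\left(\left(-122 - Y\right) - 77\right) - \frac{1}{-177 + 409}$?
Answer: $- \frac{41761}{232} \approx -180.0$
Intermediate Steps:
$Y = -19$
$\left(\left(-122 - Y\right) - 77\right) - \frac{1}{-177 + 409} = \left(\left(-122 - -19\right) - 77\right) - \frac{1}{-177 + 409} = \left(\left(-122 + 19\right) - 77\right) - \frac{1}{232} = \left(-103 - 77\right) - \frac{1}{232} = -180 - \frac{1}{232} = - \frac{41761}{232}$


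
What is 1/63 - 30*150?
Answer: -283499/63 ≈ -4500.0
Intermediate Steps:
1/63 - 30*150 = 1/63 - 4500 = -283499/63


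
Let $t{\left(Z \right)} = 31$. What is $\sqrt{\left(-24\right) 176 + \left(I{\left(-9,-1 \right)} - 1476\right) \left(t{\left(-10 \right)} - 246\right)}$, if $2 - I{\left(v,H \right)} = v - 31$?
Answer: $\sqrt{304086} \approx 551.44$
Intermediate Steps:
$I{\left(v,H \right)} = 33 - v$ ($I{\left(v,H \right)} = 2 - \left(v - 31\right) = 2 - \left(-31 + v\right) = 33 - v$)
$\sqrt{\left(-24\right) 176 + \left(I{\left(-9,-1 \right)} - 1476\right) \left(t{\left(-10 \right)} - 246\right)} = \sqrt{\left(-24\right) 176 + \left(\left(33 - -9\right) - 1476\right) \left(31 - 246\right)} = \sqrt{-4224 + \left(\left(33 + 9\right) - 1476\right) \left(-215\right)} = \sqrt{-4224 + \left(42 - 1476\right) \left(-215\right)} = \sqrt{-4224 - -308310} = \sqrt{-4224 + 308310} = \sqrt{304086}$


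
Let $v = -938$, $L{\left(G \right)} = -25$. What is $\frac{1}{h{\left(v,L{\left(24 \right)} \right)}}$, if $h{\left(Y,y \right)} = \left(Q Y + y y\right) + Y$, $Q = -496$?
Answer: $\frac{1}{464935} \approx 2.1508 \cdot 10^{-6}$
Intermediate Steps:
$h{\left(Y,y \right)} = y^{2} - 495 Y$ ($h{\left(Y,y \right)} = \left(- 496 Y + y y\right) + Y = \left(- 496 Y + y^{2}\right) + Y = \left(y^{2} - 496 Y\right) + Y = y^{2} - 495 Y$)
$\frac{1}{h{\left(v,L{\left(24 \right)} \right)}} = \frac{1}{\left(-25\right)^{2} - -464310} = \frac{1}{625 + 464310} = \frac{1}{464935}$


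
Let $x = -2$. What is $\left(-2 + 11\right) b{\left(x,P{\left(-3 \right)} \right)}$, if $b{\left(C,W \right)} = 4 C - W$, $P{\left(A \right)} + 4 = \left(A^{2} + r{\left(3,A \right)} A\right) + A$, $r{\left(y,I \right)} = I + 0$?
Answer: $-171$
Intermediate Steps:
$r{\left(y,I \right)} = I$
$P{\left(A \right)} = -4 + A + 2 A^{2}$ ($P{\left(A \right)} = -4 + \left(\left(A^{2} + A A\right) + A\right) = -4 + \left(\left(A^{2} + A^{2}\right) + A\right) = -4 + \left(2 A^{2} + A\right) = -4 + \left(A + 2 A^{2}\right) = -4 + A + 2 A^{2}$)
$b{\left(C,W \right)} = - W + 4 C$
$\left(-2 + 11\right) b{\left(x,P{\left(-3 \right)} \right)} = \left(-2 + 11\right) \left(- (-4 - 3 + 2 \left(-3\right)^{2}) + 4 \left(-2\right)\right) = 9 \left(- (-4 - 3 + 2 \cdot 9) - 8\right) = 9 \left(- (-4 - 3 + 18) - 8\right) = 9 \left(\left(-1\right) 11 - 8\right) = 9 \left(-11 - 8\right) = 9 \left(-19\right) = -171$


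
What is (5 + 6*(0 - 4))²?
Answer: 361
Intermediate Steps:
(5 + 6*(0 - 4))² = (5 + 6*(-4))² = (5 - 24)² = (-19)² = 361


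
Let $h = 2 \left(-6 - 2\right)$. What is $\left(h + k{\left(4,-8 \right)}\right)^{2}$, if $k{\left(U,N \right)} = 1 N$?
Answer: $576$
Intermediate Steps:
$k{\left(U,N \right)} = N$
$h = -16$ ($h = 2 \left(-8\right) = -16$)
$\left(h + k{\left(4,-8 \right)}\right)^{2} = \left(-16 - 8\right)^{2} = \left(-24\right)^{2} = 576$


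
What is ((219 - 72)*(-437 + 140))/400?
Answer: -43659/400 ≈ -109.15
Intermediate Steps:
((219 - 72)*(-437 + 140))/400 = (147*(-297))*(1/400) = -43659*1/400 = -43659/400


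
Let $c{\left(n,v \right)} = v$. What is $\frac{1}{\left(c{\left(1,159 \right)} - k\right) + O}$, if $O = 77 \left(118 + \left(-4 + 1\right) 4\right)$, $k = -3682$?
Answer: $\frac{1}{12003} \approx 8.3313 \cdot 10^{-5}$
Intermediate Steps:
$O = 8162$ ($O = 77 \left(118 - 12\right) = 77 \cdot 106 = 8162$)
$\frac{1}{\left(c{\left(1,159 \right)} - k\right) + O} = \frac{1}{\left(159 - -3682\right) + 8162} = \frac{1}{\left(159 + 3682\right) + 8162} = \frac{1}{3841 + 8162} = \frac{1}{12003}$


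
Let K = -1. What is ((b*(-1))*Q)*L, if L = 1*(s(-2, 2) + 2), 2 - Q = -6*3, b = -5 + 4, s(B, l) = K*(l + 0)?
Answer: 0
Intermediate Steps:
s(B, l) = -l (s(B, l) = -(l + 0) = -l)
b = -1
Q = 20 (Q = 2 - (-6)*3 = 2 - 1*(-18) = 2 + 18 = 20)
L = 0 (L = 1*(-1*2 + 2) = 1*(-2 + 2) = 1*0 = 0)
((b*(-1))*Q)*L = (-1*(-1)*20)*0 = (1*20)*0 = 20*0 = 0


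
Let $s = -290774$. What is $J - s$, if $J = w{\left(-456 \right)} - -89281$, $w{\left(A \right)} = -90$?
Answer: $379965$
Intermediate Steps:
$J = 89191$ ($J = -90 - -89281 = -90 + 89281 = 89191$)
$J - s = 89191 - -290774 = 89191 + 290774 = 379965$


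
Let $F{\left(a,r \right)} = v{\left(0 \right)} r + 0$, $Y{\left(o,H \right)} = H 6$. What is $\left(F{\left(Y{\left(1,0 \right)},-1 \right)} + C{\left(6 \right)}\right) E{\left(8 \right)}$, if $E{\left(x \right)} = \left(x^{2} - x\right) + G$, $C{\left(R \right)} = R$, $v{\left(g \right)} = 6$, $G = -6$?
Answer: $0$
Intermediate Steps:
$Y{\left(o,H \right)} = 6 H$
$E{\left(x \right)} = -6 + x^{2} - x$ ($E{\left(x \right)} = \left(x^{2} - x\right) - 6 = -6 + x^{2} - x$)
$F{\left(a,r \right)} = 6 r$ ($F{\left(a,r \right)} = 6 r + 0 = 6 r$)
$\left(F{\left(Y{\left(1,0 \right)},-1 \right)} + C{\left(6 \right)}\right) E{\left(8 \right)} = \left(6 \left(-1\right) + 6\right) \left(-6 + 8^{2} - 8\right) = \left(-6 + 6\right) \left(-6 + 64 - 8\right) = 0 \cdot 50 = 0$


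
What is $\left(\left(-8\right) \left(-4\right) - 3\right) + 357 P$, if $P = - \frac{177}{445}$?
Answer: $- \frac{50284}{445} \approx -113.0$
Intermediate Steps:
$P = - \frac{177}{445}$ ($P = \left(-177\right) \frac{1}{445} = - \frac{177}{445} \approx -0.39775$)
$\left(\left(-8\right) \left(-4\right) - 3\right) + 357 P = \left(\left(-8\right) \left(-4\right) - 3\right) + 357 \left(- \frac{177}{445}\right) = \left(32 - 3\right) - \frac{63189}{445} = 29 - \frac{63189}{445} = - \frac{50284}{445}$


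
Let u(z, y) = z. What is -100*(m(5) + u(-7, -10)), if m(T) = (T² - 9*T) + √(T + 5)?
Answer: 2700 - 100*√10 ≈ 2383.8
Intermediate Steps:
m(T) = T² + √(5 + T) - 9*T (m(T) = (T² - 9*T) + √(5 + T) = T² + √(5 + T) - 9*T)
-100*(m(5) + u(-7, -10)) = -100*((5² + √(5 + 5) - 9*5) - 7) = -100*((25 + √10 - 45) - 7) = -100*((-20 + √10) - 7) = -100*(-27 + √10) = 2700 - 100*√10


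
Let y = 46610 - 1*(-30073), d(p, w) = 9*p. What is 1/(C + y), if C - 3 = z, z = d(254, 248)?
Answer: 1/78972 ≈ 1.2663e-5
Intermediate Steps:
y = 76683 (y = 46610 + 30073 = 76683)
z = 2286 (z = 9*254 = 2286)
C = 2289 (C = 3 + 2286 = 2289)
1/(C + y) = 1/(2289 + 76683) = 1/78972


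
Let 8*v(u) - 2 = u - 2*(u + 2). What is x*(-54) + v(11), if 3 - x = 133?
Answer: 56147/8 ≈ 7018.4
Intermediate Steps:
v(u) = -¼ - u/8 (v(u) = ¼ + (u - 2*(u + 2))/8 = ¼ + (u - 2*(2 + u))/8 = ¼ + (u + (-4 - 2*u))/8 = ¼ + (-4 - u)/8 = ¼ + (-½ - u/8) = -¼ - u/8)
x = -130 (x = 3 - 1*133 = 3 - 133 = -130)
x*(-54) + v(11) = -130*(-54) + (-¼ - ⅛*11) = 7020 + (-¼ - 11/8) = 7020 - 13/8 = 56147/8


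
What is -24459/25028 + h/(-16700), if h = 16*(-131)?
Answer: -89001653/104491900 ≈ -0.85176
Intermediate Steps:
h = -2096
-24459/25028 + h/(-16700) = -24459/25028 - 2096/(-16700) = -24459*1/25028 - 2096*(-1/16700) = -24459/25028 + 524/4175 = -89001653/104491900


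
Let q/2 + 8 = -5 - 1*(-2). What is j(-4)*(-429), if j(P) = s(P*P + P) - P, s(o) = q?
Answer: 7722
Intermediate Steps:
q = -22 (q = -16 + 2*(-5 - 1*(-2)) = -16 + 2*(-5 + 2) = -16 + 2*(-3) = -16 - 6 = -22)
s(o) = -22
j(P) = -22 - P
j(-4)*(-429) = (-22 - 1*(-4))*(-429) = (-22 + 4)*(-429) = -18*(-429) = 7722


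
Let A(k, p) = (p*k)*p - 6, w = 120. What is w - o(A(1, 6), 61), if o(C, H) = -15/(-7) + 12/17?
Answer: 13941/119 ≈ 117.15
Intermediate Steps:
A(k, p) = -6 + k*p**2 (A(k, p) = (k*p)*p - 6 = k*p**2 - 6 = -6 + k*p**2)
o(C, H) = 339/119 (o(C, H) = -15*(-1/7) + 12*(1/17) = 15/7 + 12/17 = 339/119)
w - o(A(1, 6), 61) = 120 - 1*339/119 = 120 - 339/119 = 13941/119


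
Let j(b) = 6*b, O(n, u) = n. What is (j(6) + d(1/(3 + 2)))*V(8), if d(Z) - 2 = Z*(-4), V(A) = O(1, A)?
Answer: 186/5 ≈ 37.200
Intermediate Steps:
V(A) = 1
d(Z) = 2 - 4*Z (d(Z) = 2 + Z*(-4) = 2 - 4*Z)
(j(6) + d(1/(3 + 2)))*V(8) = (6*6 + (2 - 4/(3 + 2)))*1 = (36 + (2 - 4/5))*1 = (36 + (2 - 4*⅕))*1 = (36 + (2 - ⅘))*1 = (36 + 6/5)*1 = (186/5)*1 = 186/5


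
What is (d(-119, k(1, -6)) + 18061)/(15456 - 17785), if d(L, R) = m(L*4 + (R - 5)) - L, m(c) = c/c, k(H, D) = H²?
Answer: -18181/2329 ≈ -7.8064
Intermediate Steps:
m(c) = 1
d(L, R) = 1 - L
(d(-119, k(1, -6)) + 18061)/(15456 - 17785) = ((1 - 1*(-119)) + 18061)/(15456 - 17785) = ((1 + 119) + 18061)/(-2329) = (120 + 18061)*(-1/2329) = 18181*(-1/2329) = -18181/2329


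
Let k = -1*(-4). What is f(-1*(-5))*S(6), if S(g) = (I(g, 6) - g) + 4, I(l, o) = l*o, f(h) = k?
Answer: 136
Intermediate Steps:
k = 4
f(h) = 4
S(g) = 4 + 5*g (S(g) = (g*6 - g) + 4 = (6*g - g) + 4 = 5*g + 4 = 4 + 5*g)
f(-1*(-5))*S(6) = 4*(4 + 5*6) = 4*(4 + 30) = 4*34 = 136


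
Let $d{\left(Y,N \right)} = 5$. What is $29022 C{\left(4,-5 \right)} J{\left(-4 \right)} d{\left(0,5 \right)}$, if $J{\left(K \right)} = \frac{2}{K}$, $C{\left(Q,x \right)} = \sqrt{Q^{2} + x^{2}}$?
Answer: $- 72555 \sqrt{41} \approx -4.6458 \cdot 10^{5}$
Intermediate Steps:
$29022 C{\left(4,-5 \right)} J{\left(-4 \right)} d{\left(0,5 \right)} = 29022 \sqrt{4^{2} + \left(-5\right)^{2}} \frac{2}{-4} \cdot 5 = 29022 \sqrt{16 + 25} \cdot 2 \left(- \frac{1}{4}\right) 5 = 29022 \sqrt{41} \left(- \frac{1}{2}\right) 5 = 29022 - \frac{\sqrt{41}}{2} \cdot 5 = 29022 \left(- \frac{5 \sqrt{41}}{2}\right) = - 72555 \sqrt{41}$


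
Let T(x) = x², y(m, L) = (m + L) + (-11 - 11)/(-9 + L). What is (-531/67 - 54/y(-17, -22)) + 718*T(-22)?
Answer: 27636763709/79529 ≈ 3.4751e+5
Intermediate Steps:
y(m, L) = L + m - 22/(-9 + L) (y(m, L) = (L + m) - 22/(-9 + L) = L + m - 22/(-9 + L))
(-531/67 - 54/y(-17, -22)) + 718*T(-22) = (-531/67 - 54*(-9 - 22)/(-22 + (-22)² - 9*(-22) - 9*(-17) - 22*(-17))) + 718*(-22)² = (-531*1/67 - 54*(-31/(-22 + 484 + 198 + 153 + 374))) + 718*484 = (-531/67 - 54/((-1/31*1187))) + 347512 = (-531/67 - 54/(-1187/31)) + 347512 = (-531/67 - 54*(-31/1187)) + 347512 = (-531/67 + 1674/1187) + 347512 = -518139/79529 + 347512 = 27636763709/79529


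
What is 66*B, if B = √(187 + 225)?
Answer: 132*√103 ≈ 1339.7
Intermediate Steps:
B = 2*√103 (B = √412 = 2*√103 ≈ 20.298)
66*B = 66*(2*√103) = 132*√103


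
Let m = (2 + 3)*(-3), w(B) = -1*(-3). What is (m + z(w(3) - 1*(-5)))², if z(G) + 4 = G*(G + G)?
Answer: 11881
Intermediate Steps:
w(B) = 3
z(G) = -4 + 2*G² (z(G) = -4 + G*(G + G) = -4 + G*(2*G) = -4 + 2*G²)
m = -15 (m = 5*(-3) = -15)
(m + z(w(3) - 1*(-5)))² = (-15 + (-4 + 2*(3 - 1*(-5))²))² = (-15 + (-4 + 2*(3 + 5)²))² = (-15 + (-4 + 2*8²))² = (-15 + (-4 + 2*64))² = (-15 + (-4 + 128))² = (-15 + 124)² = 109² = 11881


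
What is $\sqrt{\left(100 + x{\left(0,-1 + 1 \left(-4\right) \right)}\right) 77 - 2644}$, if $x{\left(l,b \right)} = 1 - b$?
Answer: $\sqrt{5518} \approx 74.283$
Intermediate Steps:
$\sqrt{\left(100 + x{\left(0,-1 + 1 \left(-4\right) \right)}\right) 77 - 2644} = \sqrt{\left(100 + \left(1 - \left(-1 + 1 \left(-4\right)\right)\right)\right) 77 - 2644} = \sqrt{\left(100 + \left(1 - \left(-1 - 4\right)\right)\right) 77 - 2644} = \sqrt{\left(100 + \left(1 - -5\right)\right) 77 - 2644} = \sqrt{\left(100 + \left(1 + 5\right)\right) 77 - 2644} = \sqrt{\left(100 + 6\right) 77 - 2644} = \sqrt{106 \cdot 77 - 2644} = \sqrt{8162 - 2644} = \sqrt{5518}$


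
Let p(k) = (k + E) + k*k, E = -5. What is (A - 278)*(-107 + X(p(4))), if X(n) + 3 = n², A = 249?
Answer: -3335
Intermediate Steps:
p(k) = -5 + k + k² (p(k) = (k - 5) + k*k = (-5 + k) + k² = -5 + k + k²)
X(n) = -3 + n²
(A - 278)*(-107 + X(p(4))) = (249 - 278)*(-107 + (-3 + (-5 + 4 + 4²)²)) = -29*(-107 + (-3 + (-5 + 4 + 16)²)) = -29*(-107 + (-3 + 15²)) = -29*(-107 + (-3 + 225)) = -29*(-107 + 222) = -29*115 = -3335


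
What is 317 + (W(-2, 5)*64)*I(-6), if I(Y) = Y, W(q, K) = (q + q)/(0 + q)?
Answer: -451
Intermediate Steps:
W(q, K) = 2 (W(q, K) = (2*q)/q = 2)
317 + (W(-2, 5)*64)*I(-6) = 317 + (2*64)*(-6) = 317 + 128*(-6) = 317 - 768 = -451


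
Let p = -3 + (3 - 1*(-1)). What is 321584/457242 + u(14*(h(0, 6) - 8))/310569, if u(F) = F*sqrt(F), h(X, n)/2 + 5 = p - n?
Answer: 160792/228621 - 784*I*sqrt(2)/44367 ≈ 0.70331 - 0.02499*I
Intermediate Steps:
p = 1 (p = -3 + (3 + 1) = -3 + 4 = 1)
h(X, n) = -8 - 2*n (h(X, n) = -10 + 2*(1 - n) = -10 + (2 - 2*n) = -8 - 2*n)
u(F) = F**(3/2)
321584/457242 + u(14*(h(0, 6) - 8))/310569 = 321584/457242 + (14*((-8 - 2*6) - 8))**(3/2)/310569 = 321584*(1/457242) + (14*((-8 - 12) - 8))**(3/2)*(1/310569) = 160792/228621 + (14*(-20 - 8))**(3/2)*(1/310569) = 160792/228621 + (14*(-28))**(3/2)*(1/310569) = 160792/228621 + (-392)**(3/2)*(1/310569) = 160792/228621 - 5488*I*sqrt(2)*(1/310569) = 160792/228621 - 784*I*sqrt(2)/44367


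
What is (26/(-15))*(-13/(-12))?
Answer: -169/90 ≈ -1.8778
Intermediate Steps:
(26/(-15))*(-13/(-12)) = (26*(-1/15))*(-13*(-1/12)) = -26/15*13/12 = -169/90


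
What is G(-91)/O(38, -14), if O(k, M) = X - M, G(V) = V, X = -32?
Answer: 91/18 ≈ 5.0556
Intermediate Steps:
O(k, M) = -32 - M
G(-91)/O(38, -14) = -91/(-32 - 1*(-14)) = -91/(-32 + 14) = -91/(-18) = -91*(-1/18) = 91/18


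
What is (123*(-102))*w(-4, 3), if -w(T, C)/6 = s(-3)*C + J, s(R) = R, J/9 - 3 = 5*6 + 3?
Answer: 23711940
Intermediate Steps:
J = 324 (J = 27 + 9*(5*6 + 3) = 27 + 9*(30 + 3) = 27 + 9*33 = 27 + 297 = 324)
w(T, C) = -1944 + 18*C (w(T, C) = -6*(-3*C + 324) = -6*(324 - 3*C) = -1944 + 18*C)
(123*(-102))*w(-4, 3) = (123*(-102))*(-1944 + 18*3) = -12546*(-1944 + 54) = -12546*(-1890) = 23711940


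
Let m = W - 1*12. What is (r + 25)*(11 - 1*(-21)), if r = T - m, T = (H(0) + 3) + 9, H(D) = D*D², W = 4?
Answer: 1440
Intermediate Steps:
H(D) = D³
T = 12 (T = (0³ + 3) + 9 = (0 + 3) + 9 = 3 + 9 = 12)
m = -8 (m = 4 - 1*12 = 4 - 12 = -8)
r = 20 (r = 12 - 1*(-8) = 12 + 8 = 20)
(r + 25)*(11 - 1*(-21)) = (20 + 25)*(11 - 1*(-21)) = 45*(11 + 21) = 45*32 = 1440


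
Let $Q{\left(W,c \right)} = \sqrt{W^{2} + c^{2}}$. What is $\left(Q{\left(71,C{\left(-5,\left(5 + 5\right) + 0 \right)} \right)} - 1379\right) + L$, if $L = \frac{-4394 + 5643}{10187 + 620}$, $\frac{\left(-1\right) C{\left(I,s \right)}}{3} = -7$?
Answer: $- \frac{14901604}{10807} + \sqrt{5482} \approx -1304.8$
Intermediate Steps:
$C{\left(I,s \right)} = 21$ ($C{\left(I,s \right)} = \left(-3\right) \left(-7\right) = 21$)
$L = \frac{1249}{10807} \approx 0.11557$
$\left(Q{\left(71,C{\left(-5,\left(5 + 5\right) + 0 \right)} \right)} - 1379\right) + L = \left(\sqrt{71^{2} + 21^{2}} - 1379\right) + \frac{1249}{10807} = \left(\sqrt{5041 + 441} - 1379\right) + \frac{1249}{10807} = \left(\sqrt{5482} - 1379\right) + \frac{1249}{10807} = \left(-1379 + \sqrt{5482}\right) + \frac{1249}{10807} = - \frac{14901604}{10807} + \sqrt{5482}$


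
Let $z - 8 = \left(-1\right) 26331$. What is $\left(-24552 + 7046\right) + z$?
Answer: $-43829$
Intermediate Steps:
$z = -26323$ ($z = 8 - 26331 = -26323$)
$\left(-24552 + 7046\right) + z = \left(-24552 + 7046\right) - 26323 = -17506 - 26323 = -43829$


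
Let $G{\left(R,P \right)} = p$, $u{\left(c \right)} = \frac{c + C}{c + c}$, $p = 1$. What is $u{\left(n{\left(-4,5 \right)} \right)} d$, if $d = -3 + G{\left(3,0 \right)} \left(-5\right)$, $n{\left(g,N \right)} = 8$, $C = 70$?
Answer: $-39$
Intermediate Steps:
$u{\left(c \right)} = \frac{70 + c}{2 c}$ ($u{\left(c \right)} = \frac{c + 70}{c + c} = \frac{70 + c}{2 c}$)
$G{\left(R,P \right)} = 1$
$d = -8$ ($d = -3 + 1 \left(-5\right) = -3 - 5 = -8$)
$u{\left(n{\left(-4,5 \right)} \right)} d = \frac{70 + 8}{2 \cdot 8} \left(-8\right) = \frac{1}{2} \cdot \frac{1}{8} \cdot 78 \left(-8\right) = \frac{39}{8} \left(-8\right) = -39$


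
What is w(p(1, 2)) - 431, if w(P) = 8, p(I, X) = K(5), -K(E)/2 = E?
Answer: -423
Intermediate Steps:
K(E) = -2*E
p(I, X) = -10 (p(I, X) = -2*5 = -10)
w(p(1, 2)) - 431 = 8 - 431 = -423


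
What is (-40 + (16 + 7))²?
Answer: 289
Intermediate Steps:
(-40 + (16 + 7))² = (-40 + 23)² = (-17)² = 289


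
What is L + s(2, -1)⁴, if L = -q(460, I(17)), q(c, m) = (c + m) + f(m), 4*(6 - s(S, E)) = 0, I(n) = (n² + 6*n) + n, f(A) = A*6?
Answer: -2020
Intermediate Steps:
f(A) = 6*A
I(n) = n² + 7*n
s(S, E) = 6 (s(S, E) = 6 - ¼*0 = 6 + 0 = 6)
q(c, m) = c + 7*m (q(c, m) = (c + m) + 6*m = c + 7*m)
L = -3316 (L = -(460 + 7*(17*(7 + 17))) = -(460 + 7*(17*24)) = -(460 + 7*408) = -(460 + 2856) = -1*3316 = -3316)
L + s(2, -1)⁴ = -3316 + 6⁴ = -3316 + 1296 = -2020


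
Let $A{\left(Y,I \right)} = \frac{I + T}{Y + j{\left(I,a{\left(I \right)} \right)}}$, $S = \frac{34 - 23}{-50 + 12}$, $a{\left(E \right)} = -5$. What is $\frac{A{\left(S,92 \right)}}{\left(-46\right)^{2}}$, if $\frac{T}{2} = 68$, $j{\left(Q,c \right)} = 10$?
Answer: $\frac{722}{65067} \approx 0.011096$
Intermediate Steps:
$T = 136$ ($T = 2 \cdot 68 = 136$)
$S = - \frac{11}{38}$ ($S = \frac{11}{-38} = 11 \left(- \frac{1}{38}\right) = - \frac{11}{38} \approx -0.28947$)
$A{\left(Y,I \right)} = \frac{136 + I}{10 + Y}$ ($A{\left(Y,I \right)} = \frac{I + 136}{Y + 10} = \frac{136 + I}{10 + Y}$)
$\frac{A{\left(S,92 \right)}}{\left(-46\right)^{2}} = \frac{\frac{1}{10 - \frac{11}{38}} \left(136 + 92\right)}{\left(-46\right)^{2}} = \frac{\frac{1}{\frac{369}{38}} \cdot 228}{2116} = \frac{38}{369} \cdot 228 \cdot \frac{1}{2116} = \frac{2888}{123} \cdot \frac{1}{2116} = \frac{722}{65067}$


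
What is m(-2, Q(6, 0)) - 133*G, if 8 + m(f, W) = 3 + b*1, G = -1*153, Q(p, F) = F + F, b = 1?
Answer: 20345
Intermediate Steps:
Q(p, F) = 2*F
G = -153
m(f, W) = -4 (m(f, W) = -8 + (3 + 1*1) = -8 + (3 + 1) = -8 + 4 = -4)
m(-2, Q(6, 0)) - 133*G = -4 - 133*(-153) = -4 + 20349 = 20345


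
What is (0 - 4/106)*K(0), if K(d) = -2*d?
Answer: 0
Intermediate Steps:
(0 - 4/106)*K(0) = (0 - 4/106)*(-2*0) = (0 - 4*1/106)*0 = (0 - 2/53)*0 = -2/53*0 = 0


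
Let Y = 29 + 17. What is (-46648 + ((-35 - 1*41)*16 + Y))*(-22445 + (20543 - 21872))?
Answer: 1136825132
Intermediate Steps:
Y = 46
(-46648 + ((-35 - 1*41)*16 + Y))*(-22445 + (20543 - 21872)) = (-46648 + ((-35 - 1*41)*16 + 46))*(-22445 + (20543 - 21872)) = (-46648 + ((-35 - 41)*16 + 46))*(-22445 - 1329) = (-46648 + (-76*16 + 46))*(-23774) = (-46648 + (-1216 + 46))*(-23774) = (-46648 - 1170)*(-23774) = -47818*(-23774) = 1136825132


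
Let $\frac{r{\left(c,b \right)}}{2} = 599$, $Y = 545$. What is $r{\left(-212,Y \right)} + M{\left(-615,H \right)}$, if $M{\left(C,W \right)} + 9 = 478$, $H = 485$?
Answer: $1667$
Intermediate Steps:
$M{\left(C,W \right)} = 469$ ($M{\left(C,W \right)} = -9 + 478 = 469$)
$r{\left(c,b \right)} = 1198$ ($r{\left(c,b \right)} = 2 \cdot 599 = 1198$)
$r{\left(-212,Y \right)} + M{\left(-615,H \right)} = 1198 + 469 = 1667$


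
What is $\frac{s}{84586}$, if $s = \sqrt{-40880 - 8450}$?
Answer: $\frac{i \sqrt{49330}}{84586} \approx 0.0026258 i$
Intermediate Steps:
$s = i \sqrt{49330}$ ($s = \sqrt{-49330} = i \sqrt{49330} \approx 222.1 i$)
$\frac{s}{84586} = \frac{i \sqrt{49330}}{84586}$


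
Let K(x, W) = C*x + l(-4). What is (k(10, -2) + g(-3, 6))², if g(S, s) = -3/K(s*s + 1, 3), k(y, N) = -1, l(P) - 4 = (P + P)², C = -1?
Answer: 1156/961 ≈ 1.2029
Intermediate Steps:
l(P) = 4 + 4*P² (l(P) = 4 + (P + P)² = 4 + (2*P)² = 4 + 4*P²)
K(x, W) = 68 - x (K(x, W) = -x + (4 + 4*(-4)²) = -x + (4 + 4*16) = -x + (4 + 64) = -x + 68 = 68 - x)
g(S, s) = -3/(67 - s²) (g(S, s) = -3/(68 - (s*s + 1)) = -3/(68 - (s² + 1)) = -3/(68 - (1 + s²)) = -3/(68 + (-1 - s²)) = -3/(67 - s²))
(k(10, -2) + g(-3, 6))² = (-1 + 3/(-67 + 6²))² = (-1 + 3/(-67 + 36))² = (-1 + 3/(-31))² = (-1 + 3*(-1/31))² = (-1 - 3/31)² = (-34/31)² = 1156/961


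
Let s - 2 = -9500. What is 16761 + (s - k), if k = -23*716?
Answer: 23731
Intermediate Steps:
s = -9498 (s = 2 - 9500 = -9498)
k = -16468
16761 + (s - k) = 16761 + (-9498 - 1*(-16468)) = 16761 + (-9498 + 16468) = 16761 + 6970 = 23731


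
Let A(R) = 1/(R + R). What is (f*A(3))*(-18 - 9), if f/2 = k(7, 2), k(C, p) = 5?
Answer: -45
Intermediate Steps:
f = 10 (f = 2*5 = 10)
A(R) = 1/(2*R)
(f*A(3))*(-18 - 9) = (10*((1/2)/3))*(-18 - 9) = (10*((1/2)*(1/3)))*(-27) = (10*(1/6))*(-27) = (5/3)*(-27) = -45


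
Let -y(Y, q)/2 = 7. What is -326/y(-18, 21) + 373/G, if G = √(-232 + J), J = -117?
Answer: 163/7 - 373*I*√349/349 ≈ 23.286 - 19.966*I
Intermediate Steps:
y(Y, q) = -14 (y(Y, q) = -2*7 = -14)
G = I*√349 (G = √(-232 - 117) = √(-349) = I*√349 ≈ 18.682*I)
-326/y(-18, 21) + 373/G = -326/(-14) + 373/((I*√349)) = -326*(-1/14) + 373*(-I*√349/349) = 163/7 - 373*I*√349/349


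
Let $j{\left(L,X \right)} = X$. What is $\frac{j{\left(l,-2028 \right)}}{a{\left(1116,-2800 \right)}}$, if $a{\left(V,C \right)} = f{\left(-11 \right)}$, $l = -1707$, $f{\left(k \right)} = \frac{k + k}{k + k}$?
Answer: $-2028$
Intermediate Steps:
$f{\left(k \right)} = 1$ ($f{\left(k \right)} = \frac{2 k}{2 k} = 2 k \frac{1}{2 k} = 1$)
$a{\left(V,C \right)} = 1$
$\frac{j{\left(l,-2028 \right)}}{a{\left(1116,-2800 \right)}} = - \frac{2028}{1} = \left(-2028\right) 1 = -2028$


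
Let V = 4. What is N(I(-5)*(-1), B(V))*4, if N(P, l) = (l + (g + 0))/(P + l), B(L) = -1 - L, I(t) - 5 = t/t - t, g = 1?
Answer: 1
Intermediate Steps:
I(t) = 6 - t (I(t) = 5 + (t/t - t) = 5 + (1 - t) = 6 - t)
N(P, l) = (1 + l)/(P + l) (N(P, l) = (l + (1 + 0))/(P + l) = (l + 1)/(P + l) = (1 + l)/(P + l))
N(I(-5)*(-1), B(V))*4 = ((1 + (-1 - 1*4))/((6 - 1*(-5))*(-1) + (-1 - 1*4)))*4 = ((1 + (-1 - 4))/((6 + 5)*(-1) + (-1 - 4)))*4 = ((1 - 5)/(11*(-1) - 5))*4 = (-4/(-11 - 5))*4 = (-4/(-16))*4 = -1/16*(-4)*4 = (¼)*4 = 1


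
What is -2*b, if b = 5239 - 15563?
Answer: 20648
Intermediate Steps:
b = -10324
-2*b = -2*(-10324) = 20648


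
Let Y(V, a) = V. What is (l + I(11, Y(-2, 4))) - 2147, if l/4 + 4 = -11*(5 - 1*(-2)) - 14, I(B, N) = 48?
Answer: -2479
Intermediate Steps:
l = -380 (l = -16 + 4*(-11*(5 - 1*(-2)) - 14) = -16 + 4*(-11*(5 + 2) - 14) = -16 + 4*(-11*7 - 14) = -16 + 4*(-77 - 14) = -16 + 4*(-91) = -16 - 364 = -380)
(l + I(11, Y(-2, 4))) - 2147 = (-380 + 48) - 2147 = -332 - 2147 = -2479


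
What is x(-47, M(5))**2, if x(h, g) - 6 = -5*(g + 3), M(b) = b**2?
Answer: 17956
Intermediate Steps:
x(h, g) = -9 - 5*g (x(h, g) = 6 - 5*(g + 3) = 6 - 5*(3 + g) = 6 + (-15 - 5*g) = -9 - 5*g)
x(-47, M(5))**2 = (-9 - 5*5**2)**2 = (-9 - 5*25)**2 = (-9 - 125)**2 = (-134)**2 = 17956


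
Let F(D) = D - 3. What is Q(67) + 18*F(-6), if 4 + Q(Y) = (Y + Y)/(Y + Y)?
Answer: -165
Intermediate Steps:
F(D) = -3 + D
Q(Y) = -3 (Q(Y) = -4 + (Y + Y)/(Y + Y) = -4 + (2*Y)/((2*Y)) = -4 + (2*Y)*(1/(2*Y)) = -4 + 1 = -3)
Q(67) + 18*F(-6) = -3 + 18*(-3 - 6) = -3 + 18*(-9) = -3 - 162 = -165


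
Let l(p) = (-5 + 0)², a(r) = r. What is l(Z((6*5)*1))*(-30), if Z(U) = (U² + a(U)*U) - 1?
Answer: -750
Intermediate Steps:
Z(U) = -1 + 2*U² (Z(U) = (U² + U*U) - 1 = (U² + U²) - 1 = 2*U² - 1 = -1 + 2*U²)
l(p) = 25 (l(p) = (-5)² = 25)
l(Z((6*5)*1))*(-30) = 25*(-30) = -750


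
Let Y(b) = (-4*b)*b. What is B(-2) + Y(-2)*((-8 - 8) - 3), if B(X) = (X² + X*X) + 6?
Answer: 318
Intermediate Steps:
Y(b) = -4*b²
B(X) = 6 + 2*X² (B(X) = (X² + X²) + 6 = 2*X² + 6 = 6 + 2*X²)
B(-2) + Y(-2)*((-8 - 8) - 3) = (6 + 2*(-2)²) + (-4*(-2)²)*((-8 - 8) - 3) = (6 + 2*4) + (-4*4)*(-16 - 3) = (6 + 8) - 16*(-19) = 14 + 304 = 318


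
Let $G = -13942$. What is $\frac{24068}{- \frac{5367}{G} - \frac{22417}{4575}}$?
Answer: $- \frac{1535168956200}{287983789} \approx -5330.8$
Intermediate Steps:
$\frac{24068}{- \frac{5367}{G} - \frac{22417}{4575}} = \frac{24068}{- \frac{5367}{-13942} - \frac{22417}{4575}} = \frac{24068}{\left(-5367\right) \left(- \frac{1}{13942}\right) - \frac{22417}{4575}} = \frac{24068}{\frac{5367}{13942} - \frac{22417}{4575}} = \frac{24068}{- \frac{287983789}{63784650}} = 24068 \left(- \frac{63784650}{287983789}\right) = - \frac{1535168956200}{287983789}$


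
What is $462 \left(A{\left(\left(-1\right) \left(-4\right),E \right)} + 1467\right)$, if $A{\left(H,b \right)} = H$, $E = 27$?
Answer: $679602$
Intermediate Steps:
$462 \left(A{\left(\left(-1\right) \left(-4\right),E \right)} + 1467\right) = 462 \left(\left(-1\right) \left(-4\right) + 1467\right) = 462 \left(4 + 1467\right) = 462 \cdot 1471 = 679602$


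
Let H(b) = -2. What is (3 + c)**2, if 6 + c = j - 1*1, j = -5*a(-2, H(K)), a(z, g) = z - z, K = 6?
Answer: 16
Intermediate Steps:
a(z, g) = 0
j = 0 (j = -5*0 = 0)
c = -7 (c = -6 + (0 - 1*1) = -6 + (0 - 1) = -6 - 1 = -7)
(3 + c)**2 = (3 - 7)**2 = (-4)**2 = 16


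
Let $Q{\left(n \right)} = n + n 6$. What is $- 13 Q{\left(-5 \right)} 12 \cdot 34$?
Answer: $185640$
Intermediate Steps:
$Q{\left(n \right)} = 7 n$ ($Q{\left(n \right)} = n + 6 n = 7 n$)
$- 13 Q{\left(-5 \right)} 12 \cdot 34 = - 13 \cdot 7 \left(-5\right) 12 \cdot 34 = \left(-13\right) \left(-35\right) 12 \cdot 34 = 455 \cdot 12 \cdot 34 = 5460 \cdot 34 = 185640$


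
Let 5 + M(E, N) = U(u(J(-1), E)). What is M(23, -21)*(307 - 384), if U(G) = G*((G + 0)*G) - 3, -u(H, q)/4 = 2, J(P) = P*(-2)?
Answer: 40040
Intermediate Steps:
J(P) = -2*P
u(H, q) = -8 (u(H, q) = -4*2 = -8)
U(G) = -3 + G**3 (U(G) = G*(G*G) - 3 = G*G**2 - 3 = G**3 - 3 = -3 + G**3)
M(E, N) = -520 (M(E, N) = -5 + (-3 + (-8)**3) = -5 + (-3 - 512) = -5 - 515 = -520)
M(23, -21)*(307 - 384) = -520*(307 - 384) = -520*(-77) = 40040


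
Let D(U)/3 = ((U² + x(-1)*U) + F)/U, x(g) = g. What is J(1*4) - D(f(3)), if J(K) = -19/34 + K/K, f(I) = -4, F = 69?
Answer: 4569/68 ≈ 67.191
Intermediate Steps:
D(U) = 3*(69 + U² - U)/U (D(U) = 3*(((U² - U) + 69)/U) = 3*((69 + U² - U)/U) = 3*(69 + U² - U)/U)
J(K) = 15/34 (J(K) = -19*1/34 + 1 = -19/34 + 1 = 15/34)
J(1*4) - D(f(3)) = 15/34 - (-3 + 3*(-4) + 207/(-4)) = 15/34 - (-3 - 12 + 207*(-¼)) = 15/34 - (-3 - 12 - 207/4) = 15/34 - 1*(-267/4) = 15/34 + 267/4 = 4569/68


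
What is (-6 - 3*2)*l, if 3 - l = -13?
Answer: -192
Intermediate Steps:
l = 16 (l = 3 - 1*(-13) = 3 + 13 = 16)
(-6 - 3*2)*l = (-6 - 3*2)*16 = (-6 - 6)*16 = -12*16 = -192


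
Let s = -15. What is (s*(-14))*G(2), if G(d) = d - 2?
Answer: 0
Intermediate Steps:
G(d) = -2 + d
(s*(-14))*G(2) = (-15*(-14))*(-2 + 2) = 210*0 = 0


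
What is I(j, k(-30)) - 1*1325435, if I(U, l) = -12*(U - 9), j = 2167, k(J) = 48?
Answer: -1351331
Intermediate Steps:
I(U, l) = 108 - 12*U (I(U, l) = -12*(-9 + U) = 108 - 12*U)
I(j, k(-30)) - 1*1325435 = (108 - 12*2167) - 1*1325435 = (108 - 26004) - 1325435 = -25896 - 1325435 = -1351331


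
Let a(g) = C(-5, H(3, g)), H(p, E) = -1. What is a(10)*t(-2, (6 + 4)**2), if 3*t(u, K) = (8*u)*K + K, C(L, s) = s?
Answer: 500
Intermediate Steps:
t(u, K) = K/3 + 8*K*u/3 (t(u, K) = ((8*u)*K + K)/3 = (8*K*u + K)/3 = (K + 8*K*u)/3 = K/3 + 8*K*u/3)
a(g) = -1
a(10)*t(-2, (6 + 4)**2) = -(6 + 4)**2*(1 + 8*(-2))/3 = -10**2*(1 - 16)/3 = -100*(-15)/3 = -1*(-500) = 500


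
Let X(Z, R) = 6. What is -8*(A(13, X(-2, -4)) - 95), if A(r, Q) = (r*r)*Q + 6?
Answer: -7400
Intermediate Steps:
A(r, Q) = 6 + Q*r² (A(r, Q) = r²*Q + 6 = Q*r² + 6 = 6 + Q*r²)
-8*(A(13, X(-2, -4)) - 95) = -8*((6 + 6*13²) - 95) = -8*((6 + 6*169) - 95) = -8*((6 + 1014) - 95) = -8*(1020 - 95) = -8*925 = -7400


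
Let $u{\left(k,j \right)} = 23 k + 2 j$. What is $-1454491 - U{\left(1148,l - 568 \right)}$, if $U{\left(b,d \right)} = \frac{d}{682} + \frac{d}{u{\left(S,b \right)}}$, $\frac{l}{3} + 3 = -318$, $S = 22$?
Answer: $- \frac{694868651330}{477741} \approx -1.4545 \cdot 10^{6}$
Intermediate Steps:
$l = -963$ ($l = -9 + 3 \left(-318\right) = -9 - 954 = -963$)
$u{\left(k,j \right)} = 2 j + 23 k$
$U{\left(b,d \right)} = \frac{d}{682} + \frac{d}{506 + 2 b}$ ($U{\left(b,d \right)} = \frac{d}{682} + \frac{d}{2 b + 23 \cdot 22} = d \frac{1}{682} + \frac{d}{2 b + 506} = \frac{d}{682} + \frac{d}{506 + 2 b}$)
$-1454491 - U{\left(1148,l - 568 \right)} = -1454491 - \frac{\left(-963 - 568\right) \left(594 + 1148\right)}{682 \left(253 + 1148\right)} = -1454491 - \frac{1}{682} \left(-1531\right) \frac{1}{1401} \cdot 1742 = -1454491 - - \frac{1333501}{477741} = -1454491 + \frac{1333501}{477741} = - \frac{694868651330}{477741}$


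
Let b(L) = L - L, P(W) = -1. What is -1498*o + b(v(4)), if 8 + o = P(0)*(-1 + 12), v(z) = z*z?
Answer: 28462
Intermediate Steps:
v(z) = z²
b(L) = 0
o = -19 (o = -8 - (-1 + 12) = -8 - 1*11 = -8 - 11 = -19)
-1498*o + b(v(4)) = -1498*(-19) + 0 = 28462 + 0 = 28462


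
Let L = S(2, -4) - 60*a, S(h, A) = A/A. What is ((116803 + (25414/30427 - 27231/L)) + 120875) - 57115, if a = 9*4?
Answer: 11862408702222/65691893 ≈ 1.8058e+5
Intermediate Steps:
S(h, A) = 1
a = 36
L = -2159 (L = 1 - 60*36 = 1 - 2160 = -2159)
((116803 + (25414/30427 - 27231/L)) + 120875) - 57115 = ((116803 + (25414/30427 - 27231/(-2159))) + 120875) - 57115 = ((116803 + (25414*(1/30427) - 27231*(-1/2159))) + 120875) - 57115 = ((116803 + (25414/30427 + 27231/2159)) + 120875) - 57115 = ((116803 + 883426463/65691893) + 120875) - 57115 = (7673893604542/65691893 + 120875) - 57115 = 15614401170917/65691893 - 57115 = 11862408702222/65691893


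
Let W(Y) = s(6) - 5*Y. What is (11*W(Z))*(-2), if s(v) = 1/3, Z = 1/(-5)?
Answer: -88/3 ≈ -29.333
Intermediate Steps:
Z = -⅕ ≈ -0.20000
s(v) = ⅓
W(Y) = ⅓ - 5*Y
(11*W(Z))*(-2) = (11*(⅓ - 5*(-⅕)))*(-2) = (11*(⅓ + 1))*(-2) = (11*(4/3))*(-2) = (44/3)*(-2) = -88/3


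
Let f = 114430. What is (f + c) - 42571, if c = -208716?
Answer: -136857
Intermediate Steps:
(f + c) - 42571 = (114430 - 208716) - 42571 = -94286 - 42571 = -136857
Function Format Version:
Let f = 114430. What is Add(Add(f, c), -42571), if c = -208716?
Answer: -136857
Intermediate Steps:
Add(Add(f, c), -42571) = Add(Add(114430, -208716), -42571) = Add(-94286, -42571) = -136857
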